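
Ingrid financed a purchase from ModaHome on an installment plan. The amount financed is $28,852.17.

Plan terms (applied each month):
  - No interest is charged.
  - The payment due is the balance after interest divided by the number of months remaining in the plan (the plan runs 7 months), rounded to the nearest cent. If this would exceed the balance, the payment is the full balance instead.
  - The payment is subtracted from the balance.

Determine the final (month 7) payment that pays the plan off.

$4,121.73

Month 1: opening $28,852.17; payment $4,121.74; balance $24,730.43
Month 2: opening $24,730.43; payment $4,121.74; balance $20,608.69
Month 3: opening $20,608.69; payment $4,121.74; balance $16,486.95
Month 4: opening $16,486.95; payment $4,121.74; balance $12,365.21
Month 5: opening $12,365.21; payment $4,121.74; balance $8,243.47
Month 6: opening $8,243.47; payment $4,121.74; balance $4,121.73
Month 7: opening $4,121.73; payment $4,121.73; balance $0.00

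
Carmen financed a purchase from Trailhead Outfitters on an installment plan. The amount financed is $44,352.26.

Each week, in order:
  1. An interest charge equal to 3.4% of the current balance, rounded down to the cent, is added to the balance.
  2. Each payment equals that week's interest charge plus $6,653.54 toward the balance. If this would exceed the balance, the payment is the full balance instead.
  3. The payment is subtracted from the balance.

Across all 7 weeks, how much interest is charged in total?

Week 1: opening $44,352.26; interest $1,507.97 → $45,860.23; payment $8,161.51; balance $37,698.72
Week 2: opening $37,698.72; interest $1,281.75 → $38,980.47; payment $7,935.29; balance $31,045.18
Week 3: opening $31,045.18; interest $1,055.53 → $32,100.71; payment $7,709.07; balance $24,391.64
Week 4: opening $24,391.64; interest $829.31 → $25,220.95; payment $7,482.85; balance $17,738.10
Week 5: opening $17,738.10; interest $603.09 → $18,341.19; payment $7,256.63; balance $11,084.56
Week 6: opening $11,084.56; interest $376.87 → $11,461.43; payment $7,030.41; balance $4,431.02
Week 7: opening $4,431.02; interest $150.65 → $4,581.67; payment $4,581.67; balance $0.00
Total interest: $1,507.97 + $1,281.75 + $1,055.53 + $829.31 + $603.09 + $376.87 + $150.65 = $5,805.17

$5,805.17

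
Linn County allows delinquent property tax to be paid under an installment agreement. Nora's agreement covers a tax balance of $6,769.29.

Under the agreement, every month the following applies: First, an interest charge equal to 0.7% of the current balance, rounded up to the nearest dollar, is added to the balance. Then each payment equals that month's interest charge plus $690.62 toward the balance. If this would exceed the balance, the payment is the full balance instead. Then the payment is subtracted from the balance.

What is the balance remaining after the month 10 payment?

$0.00

Month 1: opening $6,769.29; interest $48.00 → $6,817.29; payment $738.62; balance $6,078.67
Month 2: opening $6,078.67; interest $43.00 → $6,121.67; payment $733.62; balance $5,388.05
Month 3: opening $5,388.05; interest $38.00 → $5,426.05; payment $728.62; balance $4,697.43
Month 4: opening $4,697.43; interest $33.00 → $4,730.43; payment $723.62; balance $4,006.81
Month 5: opening $4,006.81; interest $29.00 → $4,035.81; payment $719.62; balance $3,316.19
Month 6: opening $3,316.19; interest $24.00 → $3,340.19; payment $714.62; balance $2,625.57
Month 7: opening $2,625.57; interest $19.00 → $2,644.57; payment $709.62; balance $1,934.95
Month 8: opening $1,934.95; interest $14.00 → $1,948.95; payment $704.62; balance $1,244.33
Month 9: opening $1,244.33; interest $9.00 → $1,253.33; payment $699.62; balance $553.71
Month 10: opening $553.71; interest $4.00 → $557.71; payment $557.71; balance $0.00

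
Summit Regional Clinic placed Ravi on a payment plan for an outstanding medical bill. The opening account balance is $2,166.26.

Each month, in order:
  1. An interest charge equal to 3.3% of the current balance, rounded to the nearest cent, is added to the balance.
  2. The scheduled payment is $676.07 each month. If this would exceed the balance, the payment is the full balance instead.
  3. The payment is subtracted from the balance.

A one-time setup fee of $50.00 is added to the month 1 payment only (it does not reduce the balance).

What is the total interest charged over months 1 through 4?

# | Opening | Interest | Payment | Fee | End bal
1 | $2,166.26 | $71.49 | $676.07 | $50.00 | $1,561.68
2 | $1,561.68 | $51.54 | $676.07 | — | $937.15
3 | $937.15 | $30.93 | $676.07 | — | $292.01
4 | $292.01 | $9.64 | $301.65 | — | $0.00
Total interest: $71.49 + $51.54 + $30.93 + $9.64 = $163.60

$163.60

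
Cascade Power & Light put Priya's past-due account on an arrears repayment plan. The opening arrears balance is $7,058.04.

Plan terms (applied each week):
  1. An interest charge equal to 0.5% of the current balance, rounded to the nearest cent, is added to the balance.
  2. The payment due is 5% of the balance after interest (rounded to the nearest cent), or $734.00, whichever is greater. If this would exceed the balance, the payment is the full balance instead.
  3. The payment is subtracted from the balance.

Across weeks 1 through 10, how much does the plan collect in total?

$7,251.64

# | Opening | Interest | Payment | End bal
1 | $7,058.04 | $35.29 | $734.00 | $6,359.33
2 | $6,359.33 | $31.80 | $734.00 | $5,657.13
3 | $5,657.13 | $28.29 | $734.00 | $4,951.42
4 | $4,951.42 | $24.76 | $734.00 | $4,242.18
5 | $4,242.18 | $21.21 | $734.00 | $3,529.39
6 | $3,529.39 | $17.65 | $734.00 | $2,813.04
7 | $2,813.04 | $14.07 | $734.00 | $2,093.11
8 | $2,093.11 | $10.47 | $734.00 | $1,369.58
9 | $1,369.58 | $6.85 | $734.00 | $642.43
10 | $642.43 | $3.21 | $645.64 | $0.00
Total paid: $7,251.64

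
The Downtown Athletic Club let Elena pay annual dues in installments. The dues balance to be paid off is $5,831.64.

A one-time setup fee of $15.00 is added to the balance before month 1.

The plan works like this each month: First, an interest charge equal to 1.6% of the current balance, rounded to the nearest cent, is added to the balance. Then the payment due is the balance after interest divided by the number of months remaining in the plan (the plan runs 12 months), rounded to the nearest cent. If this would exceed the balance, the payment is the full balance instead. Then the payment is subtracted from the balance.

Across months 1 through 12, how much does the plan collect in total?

# | Opening | Interest | Payment | End bal
1 | $5,846.64 | $93.55 | $495.02 | $5,445.17
2 | $5,445.17 | $87.12 | $502.94 | $5,029.35
3 | $5,029.35 | $80.47 | $510.98 | $4,598.84
4 | $4,598.84 | $73.58 | $519.16 | $4,153.26
5 | $4,153.26 | $66.45 | $527.46 | $3,692.25
6 | $3,692.25 | $59.08 | $535.90 | $3,215.43
7 | $3,215.43 | $51.45 | $544.48 | $2,722.40
8 | $2,722.40 | $43.56 | $553.19 | $2,212.77
9 | $2,212.77 | $35.40 | $562.04 | $1,686.13
10 | $1,686.13 | $26.98 | $571.04 | $1,142.07
11 | $1,142.07 | $18.27 | $580.17 | $580.17
12 | $580.17 | $9.28 | $589.45 | $0.00
Total paid: $6,491.83

$6,491.83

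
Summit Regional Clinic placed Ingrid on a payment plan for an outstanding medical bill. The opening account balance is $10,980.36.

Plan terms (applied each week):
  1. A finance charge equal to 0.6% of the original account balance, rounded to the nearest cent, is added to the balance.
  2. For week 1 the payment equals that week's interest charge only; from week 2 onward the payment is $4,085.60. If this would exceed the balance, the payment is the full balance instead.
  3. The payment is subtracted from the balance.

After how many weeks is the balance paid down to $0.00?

# | Opening | Interest | Payment | End bal
1 | $10,980.36 | $65.88 | $65.88 | $10,980.36
2 | $10,980.36 | $65.88 | $4,085.60 | $6,960.64
3 | $6,960.64 | $65.88 | $4,085.60 | $2,940.92
4 | $2,940.92 | $65.88 | $3,006.80 | $0.00
Balance reaches $0.00 in week 4.

4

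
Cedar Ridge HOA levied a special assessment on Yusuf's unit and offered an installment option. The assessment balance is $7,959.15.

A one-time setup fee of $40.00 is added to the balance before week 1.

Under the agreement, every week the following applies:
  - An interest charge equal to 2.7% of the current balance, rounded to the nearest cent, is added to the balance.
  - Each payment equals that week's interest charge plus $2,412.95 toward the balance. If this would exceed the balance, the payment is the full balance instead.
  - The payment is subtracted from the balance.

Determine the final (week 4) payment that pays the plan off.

# | Opening | Interest | Payment | End bal
1 | $7,999.15 | $215.98 | $2,628.93 | $5,586.20
2 | $5,586.20 | $150.83 | $2,563.78 | $3,173.25
3 | $3,173.25 | $85.68 | $2,498.63 | $760.30
4 | $760.30 | $20.53 | $780.83 | $0.00

$780.83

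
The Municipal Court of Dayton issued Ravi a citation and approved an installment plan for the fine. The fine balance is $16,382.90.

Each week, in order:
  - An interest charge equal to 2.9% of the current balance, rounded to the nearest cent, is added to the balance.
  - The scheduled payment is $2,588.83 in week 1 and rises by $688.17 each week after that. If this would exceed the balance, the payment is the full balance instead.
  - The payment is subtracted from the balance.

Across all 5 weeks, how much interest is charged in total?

# | Opening | Interest | Payment | End bal
1 | $16,382.90 | $475.10 | $2,588.83 | $14,269.17
2 | $14,269.17 | $413.81 | $3,277.00 | $11,405.98
3 | $11,405.98 | $330.77 | $3,965.17 | $7,771.58
4 | $7,771.58 | $225.38 | $4,653.34 | $3,343.62
5 | $3,343.62 | $96.96 | $3,440.58 | $0.00
Total interest: $475.10 + $413.81 + $330.77 + $225.38 + $96.96 = $1,542.02

$1,542.02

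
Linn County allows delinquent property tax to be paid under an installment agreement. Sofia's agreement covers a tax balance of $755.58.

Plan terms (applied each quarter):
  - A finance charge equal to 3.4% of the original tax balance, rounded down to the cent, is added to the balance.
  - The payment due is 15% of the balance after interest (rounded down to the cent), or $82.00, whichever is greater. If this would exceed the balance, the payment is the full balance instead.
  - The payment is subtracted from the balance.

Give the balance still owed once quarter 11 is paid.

# | Opening | Interest | Payment | End bal
1 | $755.58 | $25.68 | $117.18 | $664.08
2 | $664.08 | $25.68 | $103.46 | $586.30
3 | $586.30 | $25.68 | $91.79 | $520.19
4 | $520.19 | $25.68 | $82.00 | $463.87
5 | $463.87 | $25.68 | $82.00 | $407.55
6 | $407.55 | $25.68 | $82.00 | $351.23
7 | $351.23 | $25.68 | $82.00 | $294.91
8 | $294.91 | $25.68 | $82.00 | $238.59
9 | $238.59 | $25.68 | $82.00 | $182.27
10 | $182.27 | $25.68 | $82.00 | $125.95
11 | $125.95 | $25.68 | $82.00 | $69.63

$69.63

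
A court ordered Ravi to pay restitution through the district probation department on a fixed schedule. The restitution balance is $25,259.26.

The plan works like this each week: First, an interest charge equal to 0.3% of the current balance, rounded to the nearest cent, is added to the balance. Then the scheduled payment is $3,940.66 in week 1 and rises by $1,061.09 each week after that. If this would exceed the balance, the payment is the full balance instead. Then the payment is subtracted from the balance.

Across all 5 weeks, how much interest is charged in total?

$230.71

Week 1: opening $25,259.26; interest $75.78 → $25,335.04; payment $3,940.66; balance $21,394.38
Week 2: opening $21,394.38; interest $64.18 → $21,458.56; payment $5,001.75; balance $16,456.81
Week 3: opening $16,456.81; interest $49.37 → $16,506.18; payment $6,062.84; balance $10,443.34
Week 4: opening $10,443.34; interest $31.33 → $10,474.67; payment $7,123.93; balance $3,350.74
Week 5: opening $3,350.74; interest $10.05 → $3,360.79; payment $3,360.79; balance $0.00
Total interest: $75.78 + $64.18 + $49.37 + $31.33 + $10.05 = $230.71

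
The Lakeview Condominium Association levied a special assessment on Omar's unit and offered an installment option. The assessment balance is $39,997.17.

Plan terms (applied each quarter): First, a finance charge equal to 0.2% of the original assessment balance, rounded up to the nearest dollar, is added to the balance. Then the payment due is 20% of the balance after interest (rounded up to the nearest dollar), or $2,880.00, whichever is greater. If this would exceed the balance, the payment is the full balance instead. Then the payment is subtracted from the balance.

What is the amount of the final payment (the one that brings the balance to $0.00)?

$2,199.17

# | Opening | Interest | Payment | End bal
1 | $39,997.17 | $80.00 | $8,016.00 | $32,061.17
2 | $32,061.17 | $80.00 | $6,429.00 | $25,712.17
3 | $25,712.17 | $80.00 | $5,159.00 | $20,633.17
4 | $20,633.17 | $80.00 | $4,143.00 | $16,570.17
5 | $16,570.17 | $80.00 | $3,331.00 | $13,319.17
6 | $13,319.17 | $80.00 | $2,880.00 | $10,519.17
7 | $10,519.17 | $80.00 | $2,880.00 | $7,719.17
8 | $7,719.17 | $80.00 | $2,880.00 | $4,919.17
9 | $4,919.17 | $80.00 | $2,880.00 | $2,119.17
10 | $2,119.17 | $80.00 | $2,199.17 | $0.00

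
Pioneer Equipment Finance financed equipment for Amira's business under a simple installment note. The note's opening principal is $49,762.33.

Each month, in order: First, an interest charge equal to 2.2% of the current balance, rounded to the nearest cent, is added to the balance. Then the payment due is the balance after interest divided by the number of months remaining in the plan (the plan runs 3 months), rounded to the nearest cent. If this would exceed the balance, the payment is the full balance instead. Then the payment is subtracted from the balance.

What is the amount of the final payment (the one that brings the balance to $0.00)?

$17,706.47

Month 1: opening $49,762.33; interest $1,094.77 → $50,857.10; payment $16,952.37; balance $33,904.73
Month 2: opening $33,904.73; interest $745.90 → $34,650.63; payment $17,325.32; balance $17,325.31
Month 3: opening $17,325.31; interest $381.16 → $17,706.47; payment $17,706.47; balance $0.00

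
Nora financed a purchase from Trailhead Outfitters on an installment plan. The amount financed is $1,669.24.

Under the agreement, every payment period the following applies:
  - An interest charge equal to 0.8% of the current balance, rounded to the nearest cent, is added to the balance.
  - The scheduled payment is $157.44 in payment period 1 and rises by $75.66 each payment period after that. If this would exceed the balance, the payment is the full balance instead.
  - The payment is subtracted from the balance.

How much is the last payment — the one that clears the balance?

Payment period 1: $1,669.24 +$13.35 interest = $1,682.59; pay $157.44 → $1,525.15
Payment period 2: $1,525.15 +$12.20 interest = $1,537.35; pay $233.10 → $1,304.25
Payment period 3: $1,304.25 +$10.43 interest = $1,314.68; pay $308.76 → $1,005.92
Payment period 4: $1,005.92 +$8.05 interest = $1,013.97; pay $384.42 → $629.55
Payment period 5: $629.55 +$5.04 interest = $634.59; pay $460.08 → $174.51
Payment period 6: $174.51 +$1.40 interest = $175.91; pay $175.91 → $0.00

$175.91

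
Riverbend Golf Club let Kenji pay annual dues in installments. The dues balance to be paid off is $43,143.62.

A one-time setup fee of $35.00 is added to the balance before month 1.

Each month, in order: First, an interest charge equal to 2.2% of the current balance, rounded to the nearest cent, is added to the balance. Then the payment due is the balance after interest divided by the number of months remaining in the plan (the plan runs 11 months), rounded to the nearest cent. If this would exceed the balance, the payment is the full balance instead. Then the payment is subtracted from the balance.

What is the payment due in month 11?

$4,986.96

# | Opening | Interest | Payment | End bal
1 | $43,178.62 | $949.93 | $4,011.69 | $40,116.86
2 | $40,116.86 | $882.57 | $4,099.94 | $36,899.49
3 | $36,899.49 | $811.79 | $4,190.14 | $33,521.14
4 | $33,521.14 | $737.47 | $4,282.33 | $29,976.28
5 | $29,976.28 | $659.48 | $4,376.54 | $26,259.22
6 | $26,259.22 | $577.70 | $4,472.82 | $22,364.10
7 | $22,364.10 | $492.01 | $4,571.22 | $18,284.89
8 | $18,284.89 | $402.27 | $4,671.79 | $14,015.37
9 | $14,015.37 | $308.34 | $4,774.57 | $9,549.14
10 | $9,549.14 | $210.08 | $4,879.61 | $4,879.61
11 | $4,879.61 | $107.35 | $4,986.96 | $0.00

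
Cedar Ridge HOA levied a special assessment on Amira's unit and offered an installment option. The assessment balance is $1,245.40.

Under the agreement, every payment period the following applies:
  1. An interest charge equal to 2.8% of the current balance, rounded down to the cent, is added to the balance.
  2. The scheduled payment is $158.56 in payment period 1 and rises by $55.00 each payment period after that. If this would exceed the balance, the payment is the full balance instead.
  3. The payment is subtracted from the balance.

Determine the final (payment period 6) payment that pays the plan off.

$26.41

# | Opening | Interest | Payment | End bal
1 | $1,245.40 | $34.87 | $158.56 | $1,121.71
2 | $1,121.71 | $31.40 | $213.56 | $939.55
3 | $939.55 | $26.30 | $268.56 | $697.29
4 | $697.29 | $19.52 | $323.56 | $393.25
5 | $393.25 | $11.01 | $378.56 | $25.70
6 | $25.70 | $0.71 | $26.41 | $0.00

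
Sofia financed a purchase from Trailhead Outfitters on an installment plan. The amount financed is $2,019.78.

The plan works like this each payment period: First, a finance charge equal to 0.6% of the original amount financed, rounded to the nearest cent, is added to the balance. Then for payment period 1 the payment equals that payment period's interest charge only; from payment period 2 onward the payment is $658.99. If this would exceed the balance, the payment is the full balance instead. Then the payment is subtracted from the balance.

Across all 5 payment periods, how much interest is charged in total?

Payment period 1: opening $2,019.78; interest $12.12 → $2,031.90; payment $12.12; balance $2,019.78
Payment period 2: opening $2,019.78; interest $12.12 → $2,031.90; payment $658.99; balance $1,372.91
Payment period 3: opening $1,372.91; interest $12.12 → $1,385.03; payment $658.99; balance $726.04
Payment period 4: opening $726.04; interest $12.12 → $738.16; payment $658.99; balance $79.17
Payment period 5: opening $79.17; interest $12.12 → $91.29; payment $91.29; balance $0.00
Total interest: $12.12 + $12.12 + $12.12 + $12.12 + $12.12 = $60.60

$60.60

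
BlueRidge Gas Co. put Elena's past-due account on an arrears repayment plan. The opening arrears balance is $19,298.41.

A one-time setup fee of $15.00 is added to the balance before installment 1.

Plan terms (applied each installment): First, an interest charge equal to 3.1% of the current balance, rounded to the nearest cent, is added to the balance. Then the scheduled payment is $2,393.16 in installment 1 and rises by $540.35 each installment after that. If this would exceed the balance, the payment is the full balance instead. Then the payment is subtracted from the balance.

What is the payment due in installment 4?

# | Opening | Interest | Payment | End bal
1 | $19,313.41 | $598.72 | $2,393.16 | $17,518.97
2 | $17,518.97 | $543.09 | $2,933.51 | $15,128.55
3 | $15,128.55 | $468.99 | $3,473.86 | $12,123.68
4 | $12,123.68 | $375.83 | $4,014.21 | $8,485.30

$4,014.21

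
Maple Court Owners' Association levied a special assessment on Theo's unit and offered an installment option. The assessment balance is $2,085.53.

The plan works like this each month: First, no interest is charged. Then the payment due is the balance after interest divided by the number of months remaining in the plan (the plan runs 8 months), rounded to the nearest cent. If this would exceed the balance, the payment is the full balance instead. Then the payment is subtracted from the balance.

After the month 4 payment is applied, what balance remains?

Month 1: $2,085.53 − $260.69 → $1,824.84
Month 2: $1,824.84 − $260.69 → $1,564.15
Month 3: $1,564.15 − $260.69 → $1,303.46
Month 4: $1,303.46 − $260.69 → $1,042.77

$1,042.77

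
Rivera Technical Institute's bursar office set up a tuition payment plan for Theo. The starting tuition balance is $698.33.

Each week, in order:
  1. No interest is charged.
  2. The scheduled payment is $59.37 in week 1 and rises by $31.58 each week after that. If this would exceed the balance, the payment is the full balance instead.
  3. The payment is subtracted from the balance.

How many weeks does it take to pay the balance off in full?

6

Week 1: opening $698.33; payment $59.37; balance $638.96
Week 2: opening $638.96; payment $90.95; balance $548.01
Week 3: opening $548.01; payment $122.53; balance $425.48
Week 4: opening $425.48; payment $154.11; balance $271.37
Week 5: opening $271.37; payment $185.69; balance $85.68
Week 6: opening $85.68; payment $85.68; balance $0.00
Balance reaches $0.00 in week 6.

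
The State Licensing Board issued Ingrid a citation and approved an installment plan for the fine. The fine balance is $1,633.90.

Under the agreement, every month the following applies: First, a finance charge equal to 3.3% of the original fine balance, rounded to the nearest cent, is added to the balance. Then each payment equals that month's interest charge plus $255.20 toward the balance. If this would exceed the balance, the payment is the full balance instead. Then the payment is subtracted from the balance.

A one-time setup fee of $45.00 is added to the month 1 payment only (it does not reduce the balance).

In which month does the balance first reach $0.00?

Month 1: opening $1,633.90; interest $53.92 → $1,687.82; payment $309.12 (+ $45.00 fee); balance $1,378.70
Month 2: opening $1,378.70; interest $53.92 → $1,432.62; payment $309.12; balance $1,123.50
Month 3: opening $1,123.50; interest $53.92 → $1,177.42; payment $309.12; balance $868.30
Month 4: opening $868.30; interest $53.92 → $922.22; payment $309.12; balance $613.10
Month 5: opening $613.10; interest $53.92 → $667.02; payment $309.12; balance $357.90
Month 6: opening $357.90; interest $53.92 → $411.82; payment $309.12; balance $102.70
Month 7: opening $102.70; interest $53.92 → $156.62; payment $156.62; balance $0.00
Balance reaches $0.00 in month 7.

7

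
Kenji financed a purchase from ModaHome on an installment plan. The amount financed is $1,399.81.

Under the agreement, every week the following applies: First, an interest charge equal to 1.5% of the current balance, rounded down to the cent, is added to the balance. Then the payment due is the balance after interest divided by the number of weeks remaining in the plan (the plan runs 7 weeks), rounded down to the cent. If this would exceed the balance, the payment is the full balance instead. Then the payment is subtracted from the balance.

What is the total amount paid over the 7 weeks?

Week 1: $1,399.81 +$20.99 interest = $1,420.80; pay $202.97 → $1,217.83
Week 2: $1,217.83 +$18.26 interest = $1,236.09; pay $206.01 → $1,030.08
Week 3: $1,030.08 +$15.45 interest = $1,045.53; pay $209.10 → $836.43
Week 4: $836.43 +$12.54 interest = $848.97; pay $212.24 → $636.73
Week 5: $636.73 +$9.55 interest = $646.28; pay $215.42 → $430.86
Week 6: $430.86 +$6.46 interest = $437.32; pay $218.66 → $218.66
Week 7: $218.66 +$3.27 interest = $221.93; pay $221.93 → $0.00
Total paid: $1,486.33

$1,486.33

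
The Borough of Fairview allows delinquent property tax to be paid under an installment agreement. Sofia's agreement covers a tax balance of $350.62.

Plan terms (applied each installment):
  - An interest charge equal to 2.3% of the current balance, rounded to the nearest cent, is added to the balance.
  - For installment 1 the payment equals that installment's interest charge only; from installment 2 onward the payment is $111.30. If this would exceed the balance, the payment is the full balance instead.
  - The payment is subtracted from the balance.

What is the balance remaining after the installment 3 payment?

# | Opening | Interest | Payment | End bal
1 | $350.62 | $8.06 | $8.06 | $350.62
2 | $350.62 | $8.06 | $111.30 | $247.38
3 | $247.38 | $5.69 | $111.30 | $141.77

$141.77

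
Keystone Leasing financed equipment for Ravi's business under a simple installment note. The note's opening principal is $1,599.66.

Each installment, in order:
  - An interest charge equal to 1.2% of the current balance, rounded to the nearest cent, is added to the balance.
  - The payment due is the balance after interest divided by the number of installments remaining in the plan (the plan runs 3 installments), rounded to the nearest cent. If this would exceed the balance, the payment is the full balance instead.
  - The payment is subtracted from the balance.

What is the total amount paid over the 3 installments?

$1,638.36

# | Opening | Interest | Payment | End bal
1 | $1,599.66 | $19.20 | $539.62 | $1,079.24
2 | $1,079.24 | $12.95 | $546.10 | $546.09
3 | $546.09 | $6.55 | $552.64 | $0.00
Total paid: $1,638.36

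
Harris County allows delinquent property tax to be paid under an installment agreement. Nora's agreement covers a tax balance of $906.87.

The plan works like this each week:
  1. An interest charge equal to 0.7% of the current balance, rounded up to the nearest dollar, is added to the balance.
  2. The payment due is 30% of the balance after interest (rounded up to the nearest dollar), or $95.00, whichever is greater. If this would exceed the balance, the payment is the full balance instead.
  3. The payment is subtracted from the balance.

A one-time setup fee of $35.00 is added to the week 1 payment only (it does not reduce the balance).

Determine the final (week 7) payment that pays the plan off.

$37.87

# | Opening | Interest | Payment | Fee | End bal
1 | $906.87 | $7.00 | $275.00 | $35.00 | $638.87
2 | $638.87 | $5.00 | $194.00 | — | $449.87
3 | $449.87 | $4.00 | $137.00 | — | $316.87
4 | $316.87 | $3.00 | $96.00 | — | $223.87
5 | $223.87 | $2.00 | $95.00 | — | $130.87
6 | $130.87 | $1.00 | $95.00 | — | $36.87
7 | $36.87 | $1.00 | $37.87 | — | $0.00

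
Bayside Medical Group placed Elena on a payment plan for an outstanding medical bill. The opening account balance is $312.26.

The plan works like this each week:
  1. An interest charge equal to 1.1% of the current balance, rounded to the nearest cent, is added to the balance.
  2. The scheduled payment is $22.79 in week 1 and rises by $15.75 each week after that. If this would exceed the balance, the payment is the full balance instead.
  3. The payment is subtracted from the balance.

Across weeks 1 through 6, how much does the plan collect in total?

$326.12

# | Opening | Interest | Payment | End bal
1 | $312.26 | $3.43 | $22.79 | $292.90
2 | $292.90 | $3.22 | $38.54 | $257.58
3 | $257.58 | $2.83 | $54.29 | $206.12
4 | $206.12 | $2.27 | $70.04 | $138.35
5 | $138.35 | $1.52 | $85.79 | $54.08
6 | $54.08 | $0.59 | $54.67 | $0.00
Total paid: $326.12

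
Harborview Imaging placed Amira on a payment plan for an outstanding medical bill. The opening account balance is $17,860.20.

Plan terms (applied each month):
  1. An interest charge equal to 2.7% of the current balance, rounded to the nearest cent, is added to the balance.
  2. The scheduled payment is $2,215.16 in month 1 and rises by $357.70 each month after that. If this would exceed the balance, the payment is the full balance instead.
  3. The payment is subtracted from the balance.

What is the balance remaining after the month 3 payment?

Month 1: $17,860.20 +$482.23 interest = $18,342.43; pay $2,215.16 → $16,127.27
Month 2: $16,127.27 +$435.44 interest = $16,562.71; pay $2,572.86 → $13,989.85
Month 3: $13,989.85 +$377.73 interest = $14,367.58; pay $2,930.56 → $11,437.02

$11,437.02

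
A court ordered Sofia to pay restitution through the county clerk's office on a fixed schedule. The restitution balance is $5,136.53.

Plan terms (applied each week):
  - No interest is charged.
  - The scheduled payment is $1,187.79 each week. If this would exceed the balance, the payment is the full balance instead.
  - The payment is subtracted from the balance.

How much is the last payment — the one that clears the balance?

Week 1: $5,136.53 − $1,187.79 → $3,948.74
Week 2: $3,948.74 − $1,187.79 → $2,760.95
Week 3: $2,760.95 − $1,187.79 → $1,573.16
Week 4: $1,573.16 − $1,187.79 → $385.37
Week 5: $385.37 − $385.37 → $0.00

$385.37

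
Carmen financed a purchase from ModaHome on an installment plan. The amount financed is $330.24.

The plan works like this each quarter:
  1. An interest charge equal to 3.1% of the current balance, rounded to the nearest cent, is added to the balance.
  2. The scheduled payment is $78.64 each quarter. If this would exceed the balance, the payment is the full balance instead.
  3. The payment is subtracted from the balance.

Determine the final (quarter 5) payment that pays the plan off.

Quarter 1: $330.24 +$10.24 interest = $340.48; pay $78.64 → $261.84
Quarter 2: $261.84 +$8.12 interest = $269.96; pay $78.64 → $191.32
Quarter 3: $191.32 +$5.93 interest = $197.25; pay $78.64 → $118.61
Quarter 4: $118.61 +$3.68 interest = $122.29; pay $78.64 → $43.65
Quarter 5: $43.65 +$1.35 interest = $45.00; pay $45.00 → $0.00

$45.00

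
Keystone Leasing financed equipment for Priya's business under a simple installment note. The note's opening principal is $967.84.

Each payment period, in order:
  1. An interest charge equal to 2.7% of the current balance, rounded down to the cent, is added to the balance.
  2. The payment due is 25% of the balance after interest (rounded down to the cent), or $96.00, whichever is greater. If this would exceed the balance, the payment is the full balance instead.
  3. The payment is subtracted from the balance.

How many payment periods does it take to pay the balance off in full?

8

Payment period 1: opening $967.84; interest $26.13 → $993.97; payment $248.49; balance $745.48
Payment period 2: opening $745.48; interest $20.12 → $765.60; payment $191.40; balance $574.20
Payment period 3: opening $574.20; interest $15.50 → $589.70; payment $147.42; balance $442.28
Payment period 4: opening $442.28; interest $11.94 → $454.22; payment $113.55; balance $340.67
Payment period 5: opening $340.67; interest $9.19 → $349.86; payment $96.00; balance $253.86
Payment period 6: opening $253.86; interest $6.85 → $260.71; payment $96.00; balance $164.71
Payment period 7: opening $164.71; interest $4.44 → $169.15; payment $96.00; balance $73.15
Payment period 8: opening $73.15; interest $1.97 → $75.12; payment $75.12; balance $0.00
Balance reaches $0.00 in payment period 8.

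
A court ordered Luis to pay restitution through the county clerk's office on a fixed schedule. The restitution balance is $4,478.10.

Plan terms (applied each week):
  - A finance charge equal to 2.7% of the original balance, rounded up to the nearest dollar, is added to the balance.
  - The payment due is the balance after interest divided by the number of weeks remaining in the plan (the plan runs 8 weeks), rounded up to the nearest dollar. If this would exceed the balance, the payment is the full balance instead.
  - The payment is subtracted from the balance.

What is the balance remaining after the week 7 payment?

$766.10

# | Opening | Interest | Payment | End bal
1 | $4,478.10 | $121.00 | $575.00 | $4,024.10
2 | $4,024.10 | $121.00 | $593.00 | $3,552.10
3 | $3,552.10 | $121.00 | $613.00 | $3,060.10
4 | $3,060.10 | $121.00 | $637.00 | $2,544.10
5 | $2,544.10 | $121.00 | $667.00 | $1,998.10
6 | $1,998.10 | $121.00 | $707.00 | $1,412.10
7 | $1,412.10 | $121.00 | $767.00 | $766.10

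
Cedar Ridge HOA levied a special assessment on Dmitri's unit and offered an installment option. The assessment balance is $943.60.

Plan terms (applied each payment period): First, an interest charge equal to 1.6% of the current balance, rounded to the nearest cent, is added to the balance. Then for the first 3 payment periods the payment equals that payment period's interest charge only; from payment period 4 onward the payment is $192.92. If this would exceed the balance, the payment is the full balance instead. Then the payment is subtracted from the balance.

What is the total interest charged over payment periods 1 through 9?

$92.28

Payment period 1: opening $943.60; interest $15.10 → $958.70; payment $15.10; balance $943.60
Payment period 2: opening $943.60; interest $15.10 → $958.70; payment $15.10; balance $943.60
Payment period 3: opening $943.60; interest $15.10 → $958.70; payment $15.10; balance $943.60
Payment period 4: opening $943.60; interest $15.10 → $958.70; payment $192.92; balance $765.78
Payment period 5: opening $765.78; interest $12.25 → $778.03; payment $192.92; balance $585.11
Payment period 6: opening $585.11; interest $9.36 → $594.47; payment $192.92; balance $401.55
Payment period 7: opening $401.55; interest $6.42 → $407.97; payment $192.92; balance $215.05
Payment period 8: opening $215.05; interest $3.44 → $218.49; payment $192.92; balance $25.57
Payment period 9: opening $25.57; interest $0.41 → $25.98; payment $25.98; balance $0.00
Total interest: $15.10 + $15.10 + $15.10 + $15.10 + $12.25 + $9.36 + $6.42 + $3.44 + $0.41 = $92.28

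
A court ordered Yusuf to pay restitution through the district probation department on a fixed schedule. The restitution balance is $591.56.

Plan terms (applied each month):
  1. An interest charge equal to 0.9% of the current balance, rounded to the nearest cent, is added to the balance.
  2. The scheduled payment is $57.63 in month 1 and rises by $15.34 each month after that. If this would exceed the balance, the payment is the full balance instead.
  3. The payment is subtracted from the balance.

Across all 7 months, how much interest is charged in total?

# | Opening | Interest | Payment | End bal
1 | $591.56 | $5.32 | $57.63 | $539.25
2 | $539.25 | $4.85 | $72.97 | $471.13
3 | $471.13 | $4.24 | $88.31 | $387.06
4 | $387.06 | $3.48 | $103.65 | $286.89
5 | $286.89 | $2.58 | $118.99 | $170.48
6 | $170.48 | $1.53 | $134.33 | $37.68
7 | $37.68 | $0.34 | $38.02 | $0.00
Total interest: $5.32 + $4.85 + $4.24 + $3.48 + $2.58 + $1.53 + $0.34 = $22.34

$22.34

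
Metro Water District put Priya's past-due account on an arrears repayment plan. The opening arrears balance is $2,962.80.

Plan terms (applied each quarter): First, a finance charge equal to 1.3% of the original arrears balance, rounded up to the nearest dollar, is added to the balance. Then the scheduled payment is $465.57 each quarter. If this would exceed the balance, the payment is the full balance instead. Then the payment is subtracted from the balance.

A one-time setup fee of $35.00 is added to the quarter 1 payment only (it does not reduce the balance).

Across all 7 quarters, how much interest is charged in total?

Quarter 1: $2,962.80 +$39.00 interest = $3,001.80; pay $465.57 (+ $35.00 fee) → $2,536.23
Quarter 2: $2,536.23 +$39.00 interest = $2,575.23; pay $465.57 → $2,109.66
Quarter 3: $2,109.66 +$39.00 interest = $2,148.66; pay $465.57 → $1,683.09
Quarter 4: $1,683.09 +$39.00 interest = $1,722.09; pay $465.57 → $1,256.52
Quarter 5: $1,256.52 +$39.00 interest = $1,295.52; pay $465.57 → $829.95
Quarter 6: $829.95 +$39.00 interest = $868.95; pay $465.57 → $403.38
Quarter 7: $403.38 +$39.00 interest = $442.38; pay $442.38 → $0.00
Total interest: $39.00 + $39.00 + $39.00 + $39.00 + $39.00 + $39.00 + $39.00 = $273.00

$273.00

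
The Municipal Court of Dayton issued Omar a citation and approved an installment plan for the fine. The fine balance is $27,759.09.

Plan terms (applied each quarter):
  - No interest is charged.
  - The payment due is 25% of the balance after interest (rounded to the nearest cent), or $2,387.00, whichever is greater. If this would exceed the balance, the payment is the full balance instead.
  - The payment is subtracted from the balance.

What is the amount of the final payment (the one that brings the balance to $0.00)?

Quarter 1: opening $27,759.09; payment $6,939.77; balance $20,819.32
Quarter 2: opening $20,819.32; payment $5,204.83; balance $15,614.49
Quarter 3: opening $15,614.49; payment $3,903.62; balance $11,710.87
Quarter 4: opening $11,710.87; payment $2,927.72; balance $8,783.15
Quarter 5: opening $8,783.15; payment $2,387.00; balance $6,396.15
Quarter 6: opening $6,396.15; payment $2,387.00; balance $4,009.15
Quarter 7: opening $4,009.15; payment $2,387.00; balance $1,622.15
Quarter 8: opening $1,622.15; payment $1,622.15; balance $0.00

$1,622.15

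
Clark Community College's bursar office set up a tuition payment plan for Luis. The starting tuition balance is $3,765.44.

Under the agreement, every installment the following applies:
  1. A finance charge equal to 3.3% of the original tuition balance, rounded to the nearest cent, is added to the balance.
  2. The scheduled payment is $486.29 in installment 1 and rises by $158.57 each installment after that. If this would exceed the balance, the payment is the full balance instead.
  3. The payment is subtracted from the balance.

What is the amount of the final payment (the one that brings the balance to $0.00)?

Installment 1: opening $3,765.44; interest $124.26 → $3,889.70; payment $486.29; balance $3,403.41
Installment 2: opening $3,403.41; interest $124.26 → $3,527.67; payment $644.86; balance $2,882.81
Installment 3: opening $2,882.81; interest $124.26 → $3,007.07; payment $803.43; balance $2,203.64
Installment 4: opening $2,203.64; interest $124.26 → $2,327.90; payment $962.00; balance $1,365.90
Installment 5: opening $1,365.90; interest $124.26 → $1,490.16; payment $1,120.57; balance $369.59
Installment 6: opening $369.59; interest $124.26 → $493.85; payment $493.85; balance $0.00

$493.85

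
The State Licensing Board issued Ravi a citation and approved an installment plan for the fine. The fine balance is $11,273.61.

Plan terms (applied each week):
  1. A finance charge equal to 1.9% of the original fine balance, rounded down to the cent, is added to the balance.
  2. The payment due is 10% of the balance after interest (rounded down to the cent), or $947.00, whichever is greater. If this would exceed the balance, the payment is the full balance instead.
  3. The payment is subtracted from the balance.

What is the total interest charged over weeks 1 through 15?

Week 1: opening $11,273.61; interest $214.19 → $11,487.80; payment $1,148.78; balance $10,339.02
Week 2: opening $10,339.02; interest $214.19 → $10,553.21; payment $1,055.32; balance $9,497.89
Week 3: opening $9,497.89; interest $214.19 → $9,712.08; payment $971.20; balance $8,740.88
Week 4: opening $8,740.88; interest $214.19 → $8,955.07; payment $947.00; balance $8,008.07
Week 5: opening $8,008.07; interest $214.19 → $8,222.26; payment $947.00; balance $7,275.26
Week 6: opening $7,275.26; interest $214.19 → $7,489.45; payment $947.00; balance $6,542.45
Week 7: opening $6,542.45; interest $214.19 → $6,756.64; payment $947.00; balance $5,809.64
Week 8: opening $5,809.64; interest $214.19 → $6,023.83; payment $947.00; balance $5,076.83
Week 9: opening $5,076.83; interest $214.19 → $5,291.02; payment $947.00; balance $4,344.02
Week 10: opening $4,344.02; interest $214.19 → $4,558.21; payment $947.00; balance $3,611.21
Week 11: opening $3,611.21; interest $214.19 → $3,825.40; payment $947.00; balance $2,878.40
Week 12: opening $2,878.40; interest $214.19 → $3,092.59; payment $947.00; balance $2,145.59
Week 13: opening $2,145.59; interest $214.19 → $2,359.78; payment $947.00; balance $1,412.78
Week 14: opening $1,412.78; interest $214.19 → $1,626.97; payment $947.00; balance $679.97
Week 15: opening $679.97; interest $214.19 → $894.16; payment $894.16; balance $0.00
Total interest: $214.19 + $214.19 + $214.19 + $214.19 + $214.19 + $214.19 + $214.19 + $214.19 + $214.19 + $214.19 + $214.19 + $214.19 + $214.19 + $214.19 + $214.19 = $3,212.85

$3,212.85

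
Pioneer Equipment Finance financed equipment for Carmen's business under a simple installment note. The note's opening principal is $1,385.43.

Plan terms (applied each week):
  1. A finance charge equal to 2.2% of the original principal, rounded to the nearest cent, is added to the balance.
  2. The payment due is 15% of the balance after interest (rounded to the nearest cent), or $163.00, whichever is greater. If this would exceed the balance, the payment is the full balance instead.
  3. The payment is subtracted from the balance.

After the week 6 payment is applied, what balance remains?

$518.82

Week 1: $1,385.43 +$30.48 interest = $1,415.91; pay $212.39 → $1,203.52
Week 2: $1,203.52 +$30.48 interest = $1,234.00; pay $185.10 → $1,048.90
Week 3: $1,048.90 +$30.48 interest = $1,079.38; pay $163.00 → $916.38
Week 4: $916.38 +$30.48 interest = $946.86; pay $163.00 → $783.86
Week 5: $783.86 +$30.48 interest = $814.34; pay $163.00 → $651.34
Week 6: $651.34 +$30.48 interest = $681.82; pay $163.00 → $518.82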